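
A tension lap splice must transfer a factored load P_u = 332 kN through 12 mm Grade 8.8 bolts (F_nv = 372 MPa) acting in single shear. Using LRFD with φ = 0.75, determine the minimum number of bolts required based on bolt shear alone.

11 bolts

A_b = π·12²/4 = 113.1 mm².
Per-bolt design strength φR_n = 0.75 × 372 × 113.1 × 1 / 1000 = 31.55 kN.
n ≥ 332 / 31.55 = 10.52 → use 11 bolts.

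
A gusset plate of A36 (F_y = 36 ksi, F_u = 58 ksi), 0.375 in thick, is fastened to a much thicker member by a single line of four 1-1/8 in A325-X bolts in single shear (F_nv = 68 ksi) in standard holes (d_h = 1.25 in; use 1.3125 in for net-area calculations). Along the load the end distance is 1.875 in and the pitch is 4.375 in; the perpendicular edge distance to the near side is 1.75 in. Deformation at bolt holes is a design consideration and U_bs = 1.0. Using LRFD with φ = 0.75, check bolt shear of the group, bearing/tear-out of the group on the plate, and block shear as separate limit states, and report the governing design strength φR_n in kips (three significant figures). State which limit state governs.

109 kips (block shear governs)

Bolt shear: A_b = π·1.125²/4 = 0.994 in²; R_n = 68 × 0.994 × 4 × 1 = 270.4 kips → 0.75 × 270.4 = 203 kips.
Bearing: edge l_c = 1.25, r_n = 32.62 kips; interior l_c = 3.125, r_n = 58.72 kips; R_n = 32.62 + 3·58.72 = 208.8 kips → 157 kips.
Block shear: A_gv = 5.625, A_nv = 3.902, A_nt = 0.4102 in²; R_n = min(0.6F_uA_nv, 0.6F_yA_gv) + U_bs·F_u·A_nt = 145.3 kips → 109 kips.
Block shear governs: 109 kips.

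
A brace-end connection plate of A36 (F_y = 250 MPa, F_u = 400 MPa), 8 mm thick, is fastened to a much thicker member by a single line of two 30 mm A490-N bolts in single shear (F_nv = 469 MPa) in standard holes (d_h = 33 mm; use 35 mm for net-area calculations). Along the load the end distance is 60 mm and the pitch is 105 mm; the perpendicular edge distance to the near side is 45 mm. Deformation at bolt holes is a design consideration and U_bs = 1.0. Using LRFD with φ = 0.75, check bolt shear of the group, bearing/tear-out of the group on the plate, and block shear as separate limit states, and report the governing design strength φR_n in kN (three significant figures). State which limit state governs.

214 kN (block shear governs)

Bolt shear: A_b = π·30²/4 = 706.9 mm²; R_n = 469 × 706.9 × 2 × 1 / 1000 = 663 kN → 0.75 × 663 = 497 kN.
Bearing: edge l_c = 43.5, r_n = 167 kN; interior l_c = 72, r_n = 230.4 kN; R_n = 167 + 1·230.4 = 397.4 kN → 298 kN.
Block shear: A_gv = 1320, A_nv = 900, A_nt = 220 mm²; R_n = min(0.6F_uA_nv, 0.6F_yA_gv) + U_bs·F_u·A_nt = 286 kN → 214 kN.
Block shear governs: 214 kN.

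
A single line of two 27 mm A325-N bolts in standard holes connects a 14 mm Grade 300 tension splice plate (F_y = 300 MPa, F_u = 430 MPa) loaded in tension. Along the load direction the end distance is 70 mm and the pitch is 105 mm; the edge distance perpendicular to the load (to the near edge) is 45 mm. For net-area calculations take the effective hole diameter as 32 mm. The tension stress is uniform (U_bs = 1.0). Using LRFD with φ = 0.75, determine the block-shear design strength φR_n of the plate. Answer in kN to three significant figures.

462 kN

Shear plane L_v = 70 + 1·105 = 175 mm; A_gv = 175 × 14 = 2450 mm².
A_nv = (175 − 1.5·32) × 14 = 1778 mm².
A_nt = (45 − 0.5·32) × 14 = 406 mm².
0.6 F_u A_nv = 458.7 kN; 0.6 F_y A_gv = 441 kN → shear yielding governs the shear term.
R_n = 441 + 1.0 × 430 × 406 / 1000 = 615.6 kN.
Design strength φR_n = 0.75 × 615.6 = 462 kN.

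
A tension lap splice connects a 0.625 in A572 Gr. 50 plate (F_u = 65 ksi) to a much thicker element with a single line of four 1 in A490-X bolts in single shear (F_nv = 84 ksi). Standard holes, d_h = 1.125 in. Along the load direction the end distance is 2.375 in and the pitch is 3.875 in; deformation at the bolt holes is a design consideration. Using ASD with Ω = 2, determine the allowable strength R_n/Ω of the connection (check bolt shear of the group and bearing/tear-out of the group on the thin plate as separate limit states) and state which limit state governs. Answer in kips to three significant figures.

Bolt shear: A_b = π·1²/4 = 0.7854 in²; R_n = 84 × 0.7854 × 4 × 1 = 263.9 kips → 263.9 / 2 = 132 kips.
Bearing (1.2 l_c t F_u ≤ 2.4 d t F_u): upper limit = 2.4·1·0.625·65 = 97.5 kips.
  Edge l_c = 2.375 − 1.125/2 = 1.812 → r_n = 88.36 kips; interior l_c = 3.875 − 1.125 = 2.75 → r_n = 97.5 kips.
  R_n,bearing = 1·88.36 + 3·97.5 = 380.9 kips → 380.9 / 2 = 190 kips.
Bolt shear governs: 132 kips.

132 kips (bolt shear governs)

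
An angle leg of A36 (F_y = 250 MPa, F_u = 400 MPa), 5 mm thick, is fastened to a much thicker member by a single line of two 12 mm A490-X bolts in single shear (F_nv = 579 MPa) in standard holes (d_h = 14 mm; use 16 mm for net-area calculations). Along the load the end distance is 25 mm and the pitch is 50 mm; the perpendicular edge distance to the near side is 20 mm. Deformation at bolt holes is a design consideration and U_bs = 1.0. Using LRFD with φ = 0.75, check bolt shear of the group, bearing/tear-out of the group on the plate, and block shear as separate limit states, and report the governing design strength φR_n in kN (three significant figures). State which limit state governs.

60.2 kN (block shear governs)

Bolt shear: A_b = π·12²/4 = 113.1 mm²; R_n = 579 × 113.1 × 2 × 1 / 1000 = 131 kN → 0.75 × 131 = 98.2 kN.
Bearing: edge l_c = 18, r_n = 43.2 kN; interior l_c = 36, r_n = 57.6 kN; R_n = 43.2 + 1·57.6 = 100.8 kN → 75.6 kN.
Block shear: A_gv = 375, A_nv = 255, A_nt = 60 mm²; R_n = min(0.6F_uA_nv, 0.6F_yA_gv) + U_bs·F_u·A_nt = 80.25 kN → 60.2 kN.
Block shear governs: 60.2 kN.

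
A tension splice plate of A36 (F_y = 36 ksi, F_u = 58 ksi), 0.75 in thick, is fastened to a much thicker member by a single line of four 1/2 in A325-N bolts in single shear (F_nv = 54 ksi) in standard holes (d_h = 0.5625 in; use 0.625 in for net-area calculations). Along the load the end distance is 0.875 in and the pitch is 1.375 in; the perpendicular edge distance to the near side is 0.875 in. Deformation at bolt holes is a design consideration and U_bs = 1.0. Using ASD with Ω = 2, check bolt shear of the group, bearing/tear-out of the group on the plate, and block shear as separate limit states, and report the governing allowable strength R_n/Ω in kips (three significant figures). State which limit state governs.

Bolt shear: A_b = π·0.5²/4 = 0.1963 in²; R_n = 54 × 0.1963 × 4 × 1 = 42.41 kips → 42.41 / 2 = 21.2 kips.
Bearing: edge l_c = 0.5938, r_n = 30.99 kips; interior l_c = 0.8125, r_n = 42.41 kips; R_n = 30.99 + 3·42.41 = 158.2 kips → 79.1 kips.
Block shear: A_gv = 3.75, A_nv = 2.109, A_nt = 0.4219 in²; R_n = min(0.6F_uA_nv, 0.6F_yA_gv) + U_bs·F_u·A_nt = 97.88 kips → 48.9 kips.
Bolt shear governs: 21.2 kips.

21.2 kips (bolt shear governs)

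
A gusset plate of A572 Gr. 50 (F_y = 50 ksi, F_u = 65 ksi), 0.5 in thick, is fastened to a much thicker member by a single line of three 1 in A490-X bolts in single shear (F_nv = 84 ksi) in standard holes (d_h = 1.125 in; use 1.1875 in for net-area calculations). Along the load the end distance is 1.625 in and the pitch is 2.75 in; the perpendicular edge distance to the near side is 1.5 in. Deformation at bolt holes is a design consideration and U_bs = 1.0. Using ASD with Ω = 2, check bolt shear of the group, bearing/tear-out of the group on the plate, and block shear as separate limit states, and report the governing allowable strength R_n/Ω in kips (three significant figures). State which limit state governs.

55.2 kips (block shear governs)

Bolt shear: A_b = π·1²/4 = 0.7854 in²; R_n = 84 × 0.7854 × 3 × 1 = 197.9 kips → 197.9 / 2 = 99 kips.
Bearing: edge l_c = 1.062, r_n = 41.44 kips; interior l_c = 1.625, r_n = 63.38 kips; R_n = 41.44 + 2·63.38 = 168.2 kips → 84.1 kips.
Block shear: A_gv = 3.562, A_nv = 2.078, A_nt = 0.4531 in²; R_n = min(0.6F_uA_nv, 0.6F_yA_gv) + U_bs·F_u·A_nt = 110.5 kips → 55.2 kips.
Block shear governs: 55.2 kips.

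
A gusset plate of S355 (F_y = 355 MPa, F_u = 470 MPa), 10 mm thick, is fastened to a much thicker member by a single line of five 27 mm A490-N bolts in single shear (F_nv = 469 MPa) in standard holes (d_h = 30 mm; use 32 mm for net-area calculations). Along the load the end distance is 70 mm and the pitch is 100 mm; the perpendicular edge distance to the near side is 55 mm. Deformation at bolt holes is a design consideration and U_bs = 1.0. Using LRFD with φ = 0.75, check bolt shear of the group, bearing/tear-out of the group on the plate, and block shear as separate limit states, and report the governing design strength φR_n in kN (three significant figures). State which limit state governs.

827 kN (block shear governs)

Bolt shear: A_b = π·27²/4 = 572.6 mm²; R_n = 469 × 572.6 × 5 × 1 / 1000 = 1343 kN → 0.75 × 1343 = 1010 kN.
Bearing: edge l_c = 55, r_n = 304.6 kN; interior l_c = 70, r_n = 304.6 kN; R_n = 304.6 + 4·304.6 = 1523 kN → 1140 kN.
Block shear: A_gv = 4700, A_nv = 3260, A_nt = 390 mm²; R_n = min(0.6F_uA_nv, 0.6F_yA_gv) + U_bs·F_u·A_nt = 1103 kN → 827 kN.
Block shear governs: 827 kN.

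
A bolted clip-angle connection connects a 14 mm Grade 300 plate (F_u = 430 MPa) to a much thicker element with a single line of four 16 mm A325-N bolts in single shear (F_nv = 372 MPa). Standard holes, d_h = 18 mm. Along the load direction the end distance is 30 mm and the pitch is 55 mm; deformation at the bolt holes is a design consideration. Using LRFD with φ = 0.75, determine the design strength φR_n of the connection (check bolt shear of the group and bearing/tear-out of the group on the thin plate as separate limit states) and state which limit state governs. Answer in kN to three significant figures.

Bolt shear: A_b = π·16²/4 = 201.1 mm²; R_n = 372 × 201.1 × 4 × 1 / 1000 = 299.2 kN → 0.75 × 299.2 = 224 kN.
Bearing (1.2 l_c t F_u ≤ 2.4 d t F_u): upper limit = 2.4·16·14·430 / 1000 = 231.2 kN.
  Edge l_c = 30 − 18/2 = 21 → r_n = 151.7 kN; interior l_c = 55 − 18 = 37 → r_n = 231.2 kN.
  R_n,bearing = 1·151.7 + 3·231.2 = 845.2 kN → 0.75 × 845.2 = 634 kN.
Bolt shear governs: 224 kN.

224 kN (bolt shear governs)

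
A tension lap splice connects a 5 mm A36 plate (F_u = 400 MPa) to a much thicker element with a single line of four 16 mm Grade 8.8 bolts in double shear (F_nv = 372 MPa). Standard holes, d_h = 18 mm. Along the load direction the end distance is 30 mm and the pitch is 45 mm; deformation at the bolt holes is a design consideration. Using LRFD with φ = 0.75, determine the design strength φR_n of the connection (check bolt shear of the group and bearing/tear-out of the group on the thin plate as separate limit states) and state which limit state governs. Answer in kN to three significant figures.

184 kN (bearing governs)

Bolt shear: A_b = π·16²/4 = 201.1 mm²; R_n = 372 × 201.1 × 4 × 2 / 1000 = 598.4 kN → 0.75 × 598.4 = 449 kN.
Bearing (1.2 l_c t F_u ≤ 2.4 d t F_u): upper limit = 2.4·16·5·400 / 1000 = 76.8 kN.
  Edge l_c = 30 − 18/2 = 21 → r_n = 50.4 kN; interior l_c = 45 − 18 = 27 → r_n = 64.8 kN.
  R_n,bearing = 1·50.4 + 3·64.8 = 244.8 kN → 0.75 × 244.8 = 184 kN.
Bearing governs: 184 kN.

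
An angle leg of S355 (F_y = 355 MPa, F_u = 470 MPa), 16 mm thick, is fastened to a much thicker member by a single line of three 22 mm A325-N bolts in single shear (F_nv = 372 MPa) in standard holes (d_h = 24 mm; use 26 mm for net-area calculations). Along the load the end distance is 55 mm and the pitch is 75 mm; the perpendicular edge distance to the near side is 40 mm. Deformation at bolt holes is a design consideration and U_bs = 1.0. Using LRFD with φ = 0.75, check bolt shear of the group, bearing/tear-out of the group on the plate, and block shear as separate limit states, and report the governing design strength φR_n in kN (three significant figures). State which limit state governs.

Bolt shear: A_b = π·22²/4 = 380.1 mm²; R_n = 372 × 380.1 × 3 × 1 / 1000 = 424.2 kN → 0.75 × 424.2 = 318 kN.
Bearing: edge l_c = 43, r_n = 388 kN; interior l_c = 51, r_n = 397.1 kN; R_n = 388 + 2·397.1 = 1182 kN → 887 kN.
Block shear: A_gv = 3280, A_nv = 2240, A_nt = 432 mm²; R_n = min(0.6F_uA_nv, 0.6F_yA_gv) + U_bs·F_u·A_nt = 834.7 kN → 626 kN.
Bolt shear governs: 318 kN.

318 kN (bolt shear governs)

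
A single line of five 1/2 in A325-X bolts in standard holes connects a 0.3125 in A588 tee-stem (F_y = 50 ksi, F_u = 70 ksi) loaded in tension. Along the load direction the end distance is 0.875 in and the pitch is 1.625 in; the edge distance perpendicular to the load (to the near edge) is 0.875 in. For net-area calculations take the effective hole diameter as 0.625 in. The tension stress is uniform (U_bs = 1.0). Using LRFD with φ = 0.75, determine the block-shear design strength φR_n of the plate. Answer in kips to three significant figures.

54.1 kips

Shear plane L_v = 0.875 + 4·1.625 = 7.375 in; A_gv = 7.375 × 0.3125 = 2.305 in².
A_nv = (7.375 − 4.5·0.625) × 0.3125 = 1.426 in².
A_nt = (0.875 − 0.5·0.625) × 0.3125 = 0.1758 in².
0.6 F_u A_nv = 59.88 kips; 0.6 F_y A_gv = 69.14 kips → shear rupture governs the shear term.
R_n = 59.88 + 1.0 × 70 × 0.1758 = 72.19 kips.
Design strength φR_n = 0.75 × 72.19 = 54.1 kips.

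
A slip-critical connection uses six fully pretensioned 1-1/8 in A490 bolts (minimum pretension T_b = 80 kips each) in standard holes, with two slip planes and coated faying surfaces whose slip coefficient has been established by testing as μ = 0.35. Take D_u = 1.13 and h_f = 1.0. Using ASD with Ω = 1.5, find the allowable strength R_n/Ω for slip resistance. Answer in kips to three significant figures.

R_n = μ · D_u · h_f · T_b · n_s · n_b = 0.35 × 1.13 × 1.0 × 80 × 2 × 6 = 379.7 kips.
Allowable strength R_n/Ω = 379.7 / 1.5 = 253 kips.

253 kips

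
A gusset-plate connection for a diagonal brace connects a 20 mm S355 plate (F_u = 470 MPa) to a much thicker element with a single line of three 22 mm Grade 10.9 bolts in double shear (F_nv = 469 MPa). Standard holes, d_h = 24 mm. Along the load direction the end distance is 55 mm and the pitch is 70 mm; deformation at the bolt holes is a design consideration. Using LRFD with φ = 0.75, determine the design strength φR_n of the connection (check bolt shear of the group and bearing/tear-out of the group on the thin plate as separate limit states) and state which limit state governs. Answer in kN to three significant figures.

802 kN (bolt shear governs)

Bolt shear: A_b = π·22²/4 = 380.1 mm²; R_n = 469 × 380.1 × 3 × 2 / 1000 = 1070 kN → 0.75 × 1070 = 802 kN.
Bearing (1.2 l_c t F_u ≤ 2.4 d t F_u): upper limit = 2.4·22·20·470 / 1000 = 496.3 kN.
  Edge l_c = 55 − 24/2 = 43 → r_n = 485 kN; interior l_c = 70 − 24 = 46 → r_n = 496.3 kN.
  R_n,bearing = 1·485 + 2·496.3 = 1478 kN → 0.75 × 1478 = 1110 kN.
Bolt shear governs: 802 kN.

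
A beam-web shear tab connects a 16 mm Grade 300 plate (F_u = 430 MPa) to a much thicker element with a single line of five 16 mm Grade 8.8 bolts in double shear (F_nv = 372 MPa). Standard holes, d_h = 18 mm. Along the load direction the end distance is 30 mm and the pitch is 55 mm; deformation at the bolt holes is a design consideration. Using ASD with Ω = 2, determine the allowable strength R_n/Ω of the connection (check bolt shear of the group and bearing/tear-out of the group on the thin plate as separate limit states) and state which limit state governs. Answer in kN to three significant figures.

Bolt shear: A_b = π·16²/4 = 201.1 mm²; R_n = 372 × 201.1 × 5 × 2 / 1000 = 748 kN → 748 / 2 = 374 kN.
Bearing (1.2 l_c t F_u ≤ 2.4 d t F_u): upper limit = 2.4·16·16·430 / 1000 = 264.2 kN.
  Edge l_c = 30 − 18/2 = 21 → r_n = 173.4 kN; interior l_c = 55 − 18 = 37 → r_n = 264.2 kN.
  R_n,bearing = 1·173.4 + 4·264.2 = 1230 kN → 1230 / 2 = 615 kN.
Bolt shear governs: 374 kN.

374 kN (bolt shear governs)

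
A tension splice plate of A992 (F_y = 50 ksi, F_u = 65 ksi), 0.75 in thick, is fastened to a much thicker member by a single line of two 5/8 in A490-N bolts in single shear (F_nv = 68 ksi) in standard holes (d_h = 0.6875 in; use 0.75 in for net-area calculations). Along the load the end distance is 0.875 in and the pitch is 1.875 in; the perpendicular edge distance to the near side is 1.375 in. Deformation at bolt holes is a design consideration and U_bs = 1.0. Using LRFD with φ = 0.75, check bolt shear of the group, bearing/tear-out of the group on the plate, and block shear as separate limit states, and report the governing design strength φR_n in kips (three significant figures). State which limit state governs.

Bolt shear: A_b = π·0.625²/4 = 0.3068 in²; R_n = 68 × 0.3068 × 2 × 1 = 41.72 kips → 0.75 × 41.72 = 31.3 kips.
Bearing: edge l_c = 0.5312, r_n = 31.08 kips; interior l_c = 1.188, r_n = 69.47 kips; R_n = 31.08 + 1·69.47 = 100.5 kips → 75.4 kips.
Block shear: A_gv = 2.062, A_nv = 1.219, A_nt = 0.75 in²; R_n = min(0.6F_uA_nv, 0.6F_yA_gv) + U_bs·F_u·A_nt = 96.28 kips → 72.2 kips.
Bolt shear governs: 31.3 kips.

31.3 kips (bolt shear governs)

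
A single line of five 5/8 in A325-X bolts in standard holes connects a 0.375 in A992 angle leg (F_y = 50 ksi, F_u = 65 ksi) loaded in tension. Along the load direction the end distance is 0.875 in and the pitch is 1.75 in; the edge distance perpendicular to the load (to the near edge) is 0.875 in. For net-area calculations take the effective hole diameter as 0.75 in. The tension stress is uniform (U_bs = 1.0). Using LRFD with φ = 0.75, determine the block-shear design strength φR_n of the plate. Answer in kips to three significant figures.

Shear plane L_v = 0.875 + 4·1.75 = 7.875 in; A_gv = 7.875 × 0.375 = 2.953 in².
A_nv = (7.875 − 4.5·0.75) × 0.375 = 1.688 in².
A_nt = (0.875 − 0.5·0.75) × 0.375 = 0.1875 in².
0.6 F_u A_nv = 65.81 kips; 0.6 F_y A_gv = 88.59 kips → shear rupture governs the shear term.
R_n = 65.81 + 1.0 × 65 × 0.1875 = 78 kips.
Design strength φR_n = 0.75 × 78 = 58.5 kips.

58.5 kips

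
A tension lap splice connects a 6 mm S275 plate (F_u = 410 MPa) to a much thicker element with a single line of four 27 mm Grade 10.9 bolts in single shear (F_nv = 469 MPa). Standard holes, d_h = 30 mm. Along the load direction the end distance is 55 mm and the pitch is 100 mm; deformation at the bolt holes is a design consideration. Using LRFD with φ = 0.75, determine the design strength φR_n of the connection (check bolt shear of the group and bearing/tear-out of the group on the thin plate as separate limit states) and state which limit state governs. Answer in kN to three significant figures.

Bolt shear: A_b = π·27²/4 = 572.6 mm²; R_n = 469 × 572.6 × 4 × 1 / 1000 = 1074 kN → 0.75 × 1074 = 806 kN.
Bearing (1.2 l_c t F_u ≤ 2.4 d t F_u): upper limit = 2.4·27·6·410 / 1000 = 159.4 kN.
  Edge l_c = 55 − 30/2 = 40 → r_n = 118.1 kN; interior l_c = 100 − 30 = 70 → r_n = 159.4 kN.
  R_n,bearing = 1·118.1 + 3·159.4 = 596.3 kN → 0.75 × 596.3 = 447 kN.
Bearing governs: 447 kN.

447 kN (bearing governs)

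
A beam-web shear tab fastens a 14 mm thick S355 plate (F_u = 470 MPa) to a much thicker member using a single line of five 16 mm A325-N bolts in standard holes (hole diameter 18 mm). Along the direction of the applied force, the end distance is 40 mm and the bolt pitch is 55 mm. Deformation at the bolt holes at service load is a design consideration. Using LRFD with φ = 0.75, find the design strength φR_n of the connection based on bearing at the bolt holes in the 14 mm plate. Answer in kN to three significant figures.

Per bolt r_n = 1.2 l_c t F_u ≤ 2.4 d t F_u; upper limit = 2.4 × 16 × 14 × 470 / 1000 = 252.7 kN.
Edge bolt: l_c = 40 − 18/2 = 31 mm → 1.2 × 31 × 14 × 470 / 1000 = 244.8 → r_n = 244.8 kN.
Interior bolts: l_c = 55 − 18 = 37 mm → 1.2 × 37 × 14 × 470 / 1000 = 292.2 → r_n = 252.7 kN.
R_n = 1 × 244.8 + 4 × 252.7 = 1255 kN.
Design strength φR_n = 0.75 × 1255 = 942 kN.

942 kN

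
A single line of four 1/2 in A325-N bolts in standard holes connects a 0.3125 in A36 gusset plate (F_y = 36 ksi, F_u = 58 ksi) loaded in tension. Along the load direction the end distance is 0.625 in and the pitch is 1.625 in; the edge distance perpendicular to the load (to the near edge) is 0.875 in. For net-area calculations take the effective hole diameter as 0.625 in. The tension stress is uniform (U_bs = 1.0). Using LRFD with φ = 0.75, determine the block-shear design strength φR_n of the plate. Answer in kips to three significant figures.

Shear plane L_v = 0.625 + 3·1.625 = 5.5 in; A_gv = 5.5 × 0.3125 = 1.719 in².
A_nv = (5.5 − 3.5·0.625) × 0.3125 = 1.035 in².
A_nt = (0.875 − 0.5·0.625) × 0.3125 = 0.1758 in².
0.6 F_u A_nv = 36.02 kips; 0.6 F_y A_gv = 37.12 kips → shear rupture governs the shear term.
R_n = 36.02 + 1.0 × 58 × 0.1758 = 46.22 kips.
Design strength φR_n = 0.75 × 46.22 = 34.7 kips.

34.7 kips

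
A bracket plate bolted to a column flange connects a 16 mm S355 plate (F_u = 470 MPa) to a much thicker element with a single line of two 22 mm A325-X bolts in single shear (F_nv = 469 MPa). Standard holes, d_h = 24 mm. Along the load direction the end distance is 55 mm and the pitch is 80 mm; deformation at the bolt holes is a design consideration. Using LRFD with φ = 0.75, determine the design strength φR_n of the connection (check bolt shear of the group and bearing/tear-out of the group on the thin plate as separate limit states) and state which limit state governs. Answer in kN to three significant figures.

Bolt shear: A_b = π·22²/4 = 380.1 mm²; R_n = 469 × 380.1 × 2 × 1 / 1000 = 356.6 kN → 0.75 × 356.6 = 267 kN.
Bearing (1.2 l_c t F_u ≤ 2.4 d t F_u): upper limit = 2.4·22·16·470 / 1000 = 397.1 kN.
  Edge l_c = 55 − 24/2 = 43 → r_n = 388 kN; interior l_c = 80 − 24 = 56 → r_n = 397.1 kN.
  R_n,bearing = 1·388 + 1·397.1 = 785.1 kN → 0.75 × 785.1 = 589 kN.
Bolt shear governs: 267 kN.

267 kN (bolt shear governs)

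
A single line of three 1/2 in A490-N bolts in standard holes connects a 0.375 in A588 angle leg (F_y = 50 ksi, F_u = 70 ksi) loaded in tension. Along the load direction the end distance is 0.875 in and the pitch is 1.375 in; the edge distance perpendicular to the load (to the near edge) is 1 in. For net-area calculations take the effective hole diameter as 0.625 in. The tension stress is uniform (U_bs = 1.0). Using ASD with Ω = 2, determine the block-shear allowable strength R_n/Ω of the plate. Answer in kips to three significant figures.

25.3 kips

Shear plane L_v = 0.875 + 2·1.375 = 3.625 in; A_gv = 3.625 × 0.375 = 1.359 in².
A_nv = (3.625 − 2.5·0.625) × 0.375 = 0.7734 in².
A_nt = (1 − 0.5·0.625) × 0.375 = 0.2578 in².
0.6 F_u A_nv = 32.48 kips; 0.6 F_y A_gv = 40.78 kips → shear rupture governs the shear term.
R_n = 32.48 + 1.0 × 70 × 0.2578 = 50.53 kips.
Allowable strength R_n/Ω = 50.53 / 2 = 25.3 kips.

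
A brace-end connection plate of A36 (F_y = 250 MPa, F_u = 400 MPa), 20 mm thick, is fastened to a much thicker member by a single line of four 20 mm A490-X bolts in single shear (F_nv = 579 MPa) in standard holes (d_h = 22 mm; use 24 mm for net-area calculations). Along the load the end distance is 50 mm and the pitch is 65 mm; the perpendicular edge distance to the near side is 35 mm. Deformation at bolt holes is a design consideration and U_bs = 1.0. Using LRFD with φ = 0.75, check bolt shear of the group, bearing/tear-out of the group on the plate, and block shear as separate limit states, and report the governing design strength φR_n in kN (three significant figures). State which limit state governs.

Bolt shear: A_b = π·20²/4 = 314.2 mm²; R_n = 579 × 314.2 × 4 × 1 / 1000 = 727.6 kN → 0.75 × 727.6 = 546 kN.
Bearing: edge l_c = 39, r_n = 374.4 kN; interior l_c = 43, r_n = 384 kN; R_n = 374.4 + 3·384 = 1526 kN → 1140 kN.
Block shear: A_gv = 4900, A_nv = 3220, A_nt = 460 mm²; R_n = min(0.6F_uA_nv, 0.6F_yA_gv) + U_bs·F_u·A_nt = 919 kN → 689 kN.
Bolt shear governs: 546 kN.

546 kN (bolt shear governs)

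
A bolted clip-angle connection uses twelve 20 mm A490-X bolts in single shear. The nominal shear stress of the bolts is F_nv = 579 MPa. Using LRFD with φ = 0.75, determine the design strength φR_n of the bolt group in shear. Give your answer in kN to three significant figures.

1640 kN

A_b = π × 20² / 4 = 314.2 mm².
R_n = F_nv · A_b · n · n_s = 579 × 314.2 × 12 × 1 / 1000 = 2183 kN.
Design strength φR_n = 0.75 × 2183 = 1640 kN.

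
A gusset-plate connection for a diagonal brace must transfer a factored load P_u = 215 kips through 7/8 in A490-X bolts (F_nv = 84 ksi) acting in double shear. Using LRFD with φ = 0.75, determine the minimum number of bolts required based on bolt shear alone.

A_b = π·0.875²/4 = 0.6013 in².
Per-bolt design strength φR_n = 0.75 × 84 × 0.6013 × 2 = 75.77 kips.
n ≥ 215 / 75.77 = 2.838 → use 3 bolts.

3 bolts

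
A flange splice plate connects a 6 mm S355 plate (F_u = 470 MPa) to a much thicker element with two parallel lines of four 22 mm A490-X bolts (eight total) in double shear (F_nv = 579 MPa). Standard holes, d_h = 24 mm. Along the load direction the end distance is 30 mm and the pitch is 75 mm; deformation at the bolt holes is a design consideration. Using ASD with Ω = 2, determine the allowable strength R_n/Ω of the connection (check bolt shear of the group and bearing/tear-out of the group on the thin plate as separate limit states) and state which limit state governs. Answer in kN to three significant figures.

Bolt shear: A_b = π·22²/4 = 380.1 mm²; R_n = 579 × 380.1 × 8 × 2 / 1000 = 3522 kN → 3522 / 2 = 1760 kN.
Bearing (1.2 l_c t F_u ≤ 2.4 d t F_u): upper limit = 2.4·22·6·470 / 1000 = 148.9 kN.
  Edge l_c = 30 − 24/2 = 18 → r_n = 60.91 kN; interior l_c = 75 − 24 = 51 → r_n = 148.9 kN.
  R_n,bearing = 2·60.91 + 6·148.9 = 1015 kN → 1015 / 2 = 508 kN.
Bearing governs: 508 kN.

508 kN (bearing governs)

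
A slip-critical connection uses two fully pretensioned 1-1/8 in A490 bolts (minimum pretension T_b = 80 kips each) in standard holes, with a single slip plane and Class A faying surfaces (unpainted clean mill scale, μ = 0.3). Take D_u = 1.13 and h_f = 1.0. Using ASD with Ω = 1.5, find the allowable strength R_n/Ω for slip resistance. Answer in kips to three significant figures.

R_n = μ · D_u · h_f · T_b · n_s · n_b = 0.3 × 1.13 × 1.0 × 80 × 1 × 2 = 54.24 kips.
Allowable strength R_n/Ω = 54.24 / 1.5 = 36.2 kips.

36.2 kips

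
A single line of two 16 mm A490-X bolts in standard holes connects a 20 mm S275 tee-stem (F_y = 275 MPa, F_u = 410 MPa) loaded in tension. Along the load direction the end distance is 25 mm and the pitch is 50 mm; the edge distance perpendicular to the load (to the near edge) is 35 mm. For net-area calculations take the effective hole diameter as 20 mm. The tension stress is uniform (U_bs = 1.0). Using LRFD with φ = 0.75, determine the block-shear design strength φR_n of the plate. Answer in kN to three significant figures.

320 kN

Shear plane L_v = 25 + 1·50 = 75 mm; A_gv = 75 × 20 = 1500 mm².
A_nv = (75 − 1.5·20) × 20 = 900 mm².
A_nt = (35 − 0.5·20) × 20 = 500 mm².
0.6 F_u A_nv = 221.4 kN; 0.6 F_y A_gv = 247.5 kN → shear rupture governs the shear term.
R_n = 221.4 + 1.0 × 410 × 500 / 1000 = 426.4 kN.
Design strength φR_n = 0.75 × 426.4 = 320 kN.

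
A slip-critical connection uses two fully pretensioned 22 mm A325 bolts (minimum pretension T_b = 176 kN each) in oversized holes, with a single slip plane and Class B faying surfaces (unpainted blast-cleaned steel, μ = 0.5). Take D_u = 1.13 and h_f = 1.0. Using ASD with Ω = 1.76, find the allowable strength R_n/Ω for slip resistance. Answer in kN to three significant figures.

113 kN

R_n = μ · D_u · h_f · T_b · n_s · n_b = 0.5 × 1.13 × 1.0 × 176 × 1 × 2 = 198.9 kN.
Allowable strength R_n/Ω = 198.9 / 1.76 = 113 kN.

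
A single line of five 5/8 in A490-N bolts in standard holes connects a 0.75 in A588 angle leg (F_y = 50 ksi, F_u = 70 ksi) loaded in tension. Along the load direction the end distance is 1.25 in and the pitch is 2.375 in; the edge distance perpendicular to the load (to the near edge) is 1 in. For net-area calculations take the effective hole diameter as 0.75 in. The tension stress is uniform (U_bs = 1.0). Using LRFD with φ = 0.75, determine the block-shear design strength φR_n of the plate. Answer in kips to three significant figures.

199 kips

Shear plane L_v = 1.25 + 4·2.375 = 10.75 in; A_gv = 10.75 × 0.75 = 8.062 in².
A_nv = (10.75 − 4.5·0.75) × 0.75 = 5.531 in².
A_nt = (1 − 0.5·0.75) × 0.75 = 0.4688 in².
0.6 F_u A_nv = 232.3 kips; 0.6 F_y A_gv = 241.9 kips → shear rupture governs the shear term.
R_n = 232.3 + 1.0 × 70 × 0.4688 = 265.1 kips.
Design strength φR_n = 0.75 × 265.1 = 199 kips.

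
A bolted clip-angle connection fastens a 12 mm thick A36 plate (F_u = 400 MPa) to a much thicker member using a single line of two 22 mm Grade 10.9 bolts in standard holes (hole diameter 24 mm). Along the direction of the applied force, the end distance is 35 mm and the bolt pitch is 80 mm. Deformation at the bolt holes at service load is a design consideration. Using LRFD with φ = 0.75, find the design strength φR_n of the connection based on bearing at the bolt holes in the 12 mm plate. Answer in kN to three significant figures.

Per bolt r_n = 1.2 l_c t F_u ≤ 2.4 d t F_u; upper limit = 2.4 × 22 × 12 × 400 / 1000 = 253.4 kN.
Edge bolt: l_c = 35 − 24/2 = 23 mm → 1.2 × 23 × 12 × 400 / 1000 = 132.5 → r_n = 132.5 kN.
Interior bolts: l_c = 80 − 24 = 56 mm → 1.2 × 56 × 12 × 400 / 1000 = 322.6 → r_n = 253.4 kN.
R_n = 1 × 132.5 + 1 × 253.4 = 385.9 kN.
Design strength φR_n = 0.75 × 385.9 = 289 kN.

289 kN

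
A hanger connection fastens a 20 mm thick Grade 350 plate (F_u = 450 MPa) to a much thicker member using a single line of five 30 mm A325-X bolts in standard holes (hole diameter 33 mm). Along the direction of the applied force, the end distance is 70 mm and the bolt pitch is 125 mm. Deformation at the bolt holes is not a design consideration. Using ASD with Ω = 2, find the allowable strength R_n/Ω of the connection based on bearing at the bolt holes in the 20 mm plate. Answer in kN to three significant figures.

Per bolt r_n = 1.5 l_c t F_u ≤ 3.0 d t F_u; upper limit = 3.0 × 30 × 20 × 450 / 1000 = 810 kN.
Edge bolt: l_c = 70 − 33/2 = 53.5 mm → 1.5 × 53.5 × 20 × 450 / 1000 = 722.2 → r_n = 722.2 kN.
Interior bolts: l_c = 125 − 33 = 92 mm → 1.5 × 92 × 20 × 450 / 1000 = 1242 → r_n = 810 kN.
R_n = 1 × 722.2 + 4 × 810 = 3962 kN.
Allowable strength R_n/Ω = 3962 / 2 = 1980 kN.

1980 kN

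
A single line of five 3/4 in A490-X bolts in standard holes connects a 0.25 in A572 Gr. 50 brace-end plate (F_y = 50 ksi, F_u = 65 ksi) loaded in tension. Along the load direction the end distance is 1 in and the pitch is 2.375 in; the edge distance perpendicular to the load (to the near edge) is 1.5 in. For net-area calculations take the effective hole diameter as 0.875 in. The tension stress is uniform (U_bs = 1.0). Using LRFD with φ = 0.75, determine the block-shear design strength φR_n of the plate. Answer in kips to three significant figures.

60.9 kips

Shear plane L_v = 1 + 4·2.375 = 10.5 in; A_gv = 10.5 × 0.25 = 2.625 in².
A_nv = (10.5 − 4.5·0.875) × 0.25 = 1.641 in².
A_nt = (1.5 − 0.5·0.875) × 0.25 = 0.2656 in².
0.6 F_u A_nv = 63.98 kips; 0.6 F_y A_gv = 78.75 kips → shear rupture governs the shear term.
R_n = 63.98 + 1.0 × 65 × 0.2656 = 81.25 kips.
Design strength φR_n = 0.75 × 81.25 = 60.9 kips.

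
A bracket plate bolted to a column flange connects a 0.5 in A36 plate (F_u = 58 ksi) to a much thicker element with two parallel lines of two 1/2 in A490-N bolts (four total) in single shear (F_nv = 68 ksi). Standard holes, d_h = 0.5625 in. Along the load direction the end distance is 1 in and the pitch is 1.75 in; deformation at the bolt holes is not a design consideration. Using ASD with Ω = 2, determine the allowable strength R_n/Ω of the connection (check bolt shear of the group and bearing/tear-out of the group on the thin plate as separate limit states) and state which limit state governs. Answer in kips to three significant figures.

Bolt shear: A_b = π·0.5²/4 = 0.1963 in²; R_n = 68 × 0.1963 × 4 × 1 = 53.41 kips → 53.41 / 2 = 26.7 kips.
Bearing (1.5 l_c t F_u ≤ 3.0 d t F_u): upper limit = 3.0·0.5·0.5·58 = 43.5 kips.
  Edge l_c = 1 − 0.5625/2 = 0.7188 → r_n = 31.27 kips; interior l_c = 1.75 − 0.5625 = 1.188 → r_n = 43.5 kips.
  R_n,bearing = 2·31.27 + 2·43.5 = 149.5 kips → 149.5 / 2 = 74.8 kips.
Bolt shear governs: 26.7 kips.

26.7 kips (bolt shear governs)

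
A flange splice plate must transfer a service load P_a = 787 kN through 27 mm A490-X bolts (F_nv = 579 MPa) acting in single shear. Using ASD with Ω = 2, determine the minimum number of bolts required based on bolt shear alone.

5 bolts

A_b = π·27²/4 = 572.6 mm².
Per-bolt allowable strength R_n/Ω = 579 × 572.6 × 1 / 1000 / 2 = 165.8 kN.
n ≥ 787 / 165.8 = 4.748 → use 5 bolts.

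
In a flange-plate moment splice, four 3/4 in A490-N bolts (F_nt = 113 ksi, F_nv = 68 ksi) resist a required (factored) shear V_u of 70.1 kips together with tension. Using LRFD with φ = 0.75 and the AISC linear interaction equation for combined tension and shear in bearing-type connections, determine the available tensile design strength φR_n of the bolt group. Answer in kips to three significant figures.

78.2 kips

A_b = π·0.75²/4 = 0.4418 in²; f_rv = 70.1 / (4 × 0.4418) = 39.67 ksi.
F'_nt = 1.3 F_nt − (F_nt / φF_nv) f_rv = 1.3·113 − (113/(0.75·68))·39.67 = 59.01 ksi, capped at F_nt → F'_nt = 59.01 ksi.
R_n = F'_nt · A_b · n = 59.01 × 0.4418 × 4 = 104.3 kips.
Design strength φR_n = 0.75 × 104.3 = 78.2 kips.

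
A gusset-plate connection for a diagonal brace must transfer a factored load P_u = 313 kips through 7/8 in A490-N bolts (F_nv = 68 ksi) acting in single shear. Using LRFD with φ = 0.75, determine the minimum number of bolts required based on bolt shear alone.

11 bolts

A_b = π·0.875²/4 = 0.6013 in².
Per-bolt design strength φR_n = 0.75 × 68 × 0.6013 × 1 = 30.67 kips.
n ≥ 313 / 30.67 = 10.21 → use 11 bolts.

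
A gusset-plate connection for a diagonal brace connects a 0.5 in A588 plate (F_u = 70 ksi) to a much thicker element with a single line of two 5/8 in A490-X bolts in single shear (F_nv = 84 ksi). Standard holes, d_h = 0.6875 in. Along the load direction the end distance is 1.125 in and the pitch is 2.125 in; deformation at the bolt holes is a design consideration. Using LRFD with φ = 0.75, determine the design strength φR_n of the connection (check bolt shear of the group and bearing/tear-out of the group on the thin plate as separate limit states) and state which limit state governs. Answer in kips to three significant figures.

38.7 kips (bolt shear governs)

Bolt shear: A_b = π·0.625²/4 = 0.3068 in²; R_n = 84 × 0.3068 × 2 × 1 = 51.54 kips → 0.75 × 51.54 = 38.7 kips.
Bearing (1.2 l_c t F_u ≤ 2.4 d t F_u): upper limit = 2.4·0.625·0.5·70 = 52.5 kips.
  Edge l_c = 1.125 − 0.6875/2 = 0.7812 → r_n = 32.81 kips; interior l_c = 2.125 − 0.6875 = 1.438 → r_n = 52.5 kips.
  R_n,bearing = 1·32.81 + 1·52.5 = 85.31 kips → 0.75 × 85.31 = 64 kips.
Bolt shear governs: 38.7 kips.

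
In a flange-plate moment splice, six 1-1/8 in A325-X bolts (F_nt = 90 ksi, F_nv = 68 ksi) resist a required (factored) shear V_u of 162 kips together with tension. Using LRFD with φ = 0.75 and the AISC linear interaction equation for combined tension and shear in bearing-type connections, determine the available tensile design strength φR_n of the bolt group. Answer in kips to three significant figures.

309 kips

A_b = π·1.125²/4 = 0.994 in²; f_rv = 162 / (6 × 0.994) = 27.16 ksi.
F'_nt = 1.3 F_nt − (F_nt / φF_nv) f_rv = 1.3·90 − (90/(0.75·68))·27.16 = 69.07 ksi, capped at F_nt → F'_nt = 69.07 ksi.
R_n = F'_nt · A_b · n = 69.07 × 0.994 × 6 = 411.9 kips.
Design strength φR_n = 0.75 × 411.9 = 309 kips.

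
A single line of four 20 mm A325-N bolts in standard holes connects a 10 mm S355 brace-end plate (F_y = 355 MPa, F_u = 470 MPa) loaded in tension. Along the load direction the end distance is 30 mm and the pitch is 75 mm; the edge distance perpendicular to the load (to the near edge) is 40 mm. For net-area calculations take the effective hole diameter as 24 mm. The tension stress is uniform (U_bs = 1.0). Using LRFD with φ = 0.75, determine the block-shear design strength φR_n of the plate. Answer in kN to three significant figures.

460 kN

Shear plane L_v = 30 + 3·75 = 255 mm; A_gv = 255 × 10 = 2550 mm².
A_nv = (255 − 3.5·24) × 10 = 1710 mm².
A_nt = (40 − 0.5·24) × 10 = 280 mm².
0.6 F_u A_nv = 482.2 kN; 0.6 F_y A_gv = 543.1 kN → shear rupture governs the shear term.
R_n = 482.2 + 1.0 × 470 × 280 / 1000 = 613.8 kN.
Design strength φR_n = 0.75 × 613.8 = 460 kN.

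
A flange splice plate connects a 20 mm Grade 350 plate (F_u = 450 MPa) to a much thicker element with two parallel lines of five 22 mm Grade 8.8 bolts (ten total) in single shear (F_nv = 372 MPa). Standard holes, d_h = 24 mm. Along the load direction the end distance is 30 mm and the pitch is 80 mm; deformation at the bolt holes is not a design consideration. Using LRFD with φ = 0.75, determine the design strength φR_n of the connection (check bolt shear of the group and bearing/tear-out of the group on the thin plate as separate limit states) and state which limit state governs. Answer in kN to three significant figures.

1060 kN (bolt shear governs)

Bolt shear: A_b = π·22²/4 = 380.1 mm²; R_n = 372 × 380.1 × 10 × 1 / 1000 = 1414 kN → 0.75 × 1414 = 1060 kN.
Bearing (1.5 l_c t F_u ≤ 3.0 d t F_u): upper limit = 3.0·22·20·450 / 1000 = 594 kN.
  Edge l_c = 30 − 24/2 = 18 → r_n = 243 kN; interior l_c = 80 − 24 = 56 → r_n = 594 kN.
  R_n,bearing = 2·243 + 8·594 = 5238 kN → 0.75 × 5238 = 3930 kN.
Bolt shear governs: 1060 kN.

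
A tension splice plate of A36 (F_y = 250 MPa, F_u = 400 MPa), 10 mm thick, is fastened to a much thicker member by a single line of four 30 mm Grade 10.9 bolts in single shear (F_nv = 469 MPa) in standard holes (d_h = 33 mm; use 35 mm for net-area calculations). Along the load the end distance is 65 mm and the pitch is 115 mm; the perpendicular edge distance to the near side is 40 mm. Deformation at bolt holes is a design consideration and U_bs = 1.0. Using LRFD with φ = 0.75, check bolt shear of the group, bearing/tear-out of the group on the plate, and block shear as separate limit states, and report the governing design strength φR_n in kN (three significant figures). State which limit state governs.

529 kN (block shear governs)

Bolt shear: A_b = π·30²/4 = 706.9 mm²; R_n = 469 × 706.9 × 4 × 1 / 1000 = 1326 kN → 0.75 × 1326 = 995 kN.
Bearing: edge l_c = 48.5, r_n = 232.8 kN; interior l_c = 82, r_n = 288 kN; R_n = 232.8 + 3·288 = 1097 kN → 823 kN.
Block shear: A_gv = 4100, A_nv = 2875, A_nt = 225 mm²; R_n = min(0.6F_uA_nv, 0.6F_yA_gv) + U_bs·F_u·A_nt = 705 kN → 529 kN.
Block shear governs: 529 kN.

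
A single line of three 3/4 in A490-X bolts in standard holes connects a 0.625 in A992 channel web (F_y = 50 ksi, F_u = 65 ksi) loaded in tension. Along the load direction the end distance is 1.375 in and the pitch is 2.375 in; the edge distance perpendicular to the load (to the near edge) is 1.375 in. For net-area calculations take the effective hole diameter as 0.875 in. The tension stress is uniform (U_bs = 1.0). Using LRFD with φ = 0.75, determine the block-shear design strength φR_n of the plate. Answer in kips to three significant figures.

Shear plane L_v = 1.375 + 2·2.375 = 6.125 in; A_gv = 6.125 × 0.625 = 3.828 in².
A_nv = (6.125 − 2.5·0.875) × 0.625 = 2.461 in².
A_nt = (1.375 − 0.5·0.875) × 0.625 = 0.5859 in².
0.6 F_u A_nv = 95.98 kips; 0.6 F_y A_gv = 114.8 kips → shear rupture governs the shear term.
R_n = 95.98 + 1.0 × 65 × 0.5859 = 134.1 kips.
Design strength φR_n = 0.75 × 134.1 = 101 kips.

101 kips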